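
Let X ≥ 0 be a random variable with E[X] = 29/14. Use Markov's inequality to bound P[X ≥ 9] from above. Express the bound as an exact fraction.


μ = E[X] = 29/14, a = 9.
Markov: P[X ≥ 9] ≤ μ/a = (29/14)/9 = 29/126.
Numerically: ≈ 0.230159.
(Since a = 9 > μ = 2.071429, the bound 29/126 is < 1 and informative.)

P[X ≥ 9] ≤ 29/126 ≈ 0.230159.


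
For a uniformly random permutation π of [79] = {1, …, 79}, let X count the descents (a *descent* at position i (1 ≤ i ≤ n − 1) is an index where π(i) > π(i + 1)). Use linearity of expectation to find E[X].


Write X = Σ X_I over i = 1, …, 78, with X_I the indicator of one descent.
There are 78 indicators.
For each fixed i, the pair (π(i), π(i+1)) is a uniformly random ordered pair of distinct values from {1, …, 79}; by symmetry P[π(i) > π(i+1)] = 1/2.
By linearity: E[X] = 78 · (1/2) = (79 − 1) · (1/2) = 39 ≈ 39.00000.

E[X] = 39 = 39.00000.


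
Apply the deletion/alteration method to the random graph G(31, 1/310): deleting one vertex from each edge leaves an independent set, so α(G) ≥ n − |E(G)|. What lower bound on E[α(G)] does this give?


E[|E(G)|] = C(31, 2)·p = 465 · (1/310) = 3/2.
E[α(G)] ≥ n − E[|E(G)|] = 31 − 3/2 = 59/2.
Numerically: ≈ 29.50000.
(This is only a lower bound; the true E[α(G)] may be larger.)

E[α(G)] ≥ 59/2 ≈ 29.50000.


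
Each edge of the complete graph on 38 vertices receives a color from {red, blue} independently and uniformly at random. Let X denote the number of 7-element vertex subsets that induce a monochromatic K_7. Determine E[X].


Let X = Σ_S X_S over the C(38, 7) = 12620256 subsets S of size 7, where X_S = 1 if the K_7 on S is monochromatic.
For a fixed S, the K_7 on S has C(7, 2) = 21 edges. P[all 21 edges red] = (1/2)^21, and likewise for blue, so P[monochromatic] = 2·(1/2)^21 = 2^{1 − 21} = 1/1048576.
By linearity: E[X] = C(38, 7) · 2^{1 − 21} = 12620256 · 1/1048576 = 394383/32768.
Numerically: E[X] ≈ 12.035614.

E[X] = C(38,7)·2^(1−C(7,2)) = 394383/32768 ≈ 12.035614.


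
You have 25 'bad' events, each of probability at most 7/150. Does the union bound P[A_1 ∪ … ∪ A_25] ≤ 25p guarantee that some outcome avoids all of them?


Union bound: P[∪_{i=1}^{25} A_i] ≤ Σ_i P[A_i] ≤ 25·p = 25·(7/150) = 7/6.
Numerically: 7/6 ≈ 1.1667.
Is 7/6 < 1? NO.
Since the bound 7/6 is ≥ 1, the union bound is uninformative here; it does NOT by itself certify existence.

25·p = 7/6 ≈ 1.1667; existence NOT certified by the union bound.


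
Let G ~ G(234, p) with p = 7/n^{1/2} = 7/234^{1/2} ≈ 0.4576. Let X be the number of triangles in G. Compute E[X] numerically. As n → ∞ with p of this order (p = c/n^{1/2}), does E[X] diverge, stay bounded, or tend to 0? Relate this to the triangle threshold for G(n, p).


Number of potential triangles: C(234, 3) = 2108184.
Each occurs with probability p³ ≈ (0.4576)³ ≈ 9.5823126e-02.
By linearity: E[X] = C(234, 3)·p³ ≈ 2108184 · 9.5823126e-02 ≈ 202012.78076.
Since α = 1/2 < 1, p = c/n^{1/2} ≫ 1/n is above the triangle threshold p ~ 1/n. Asymptotically E[X] ~ (c³/6)·n^{3(1−α)} = (7³/6)·n^{1.5} → ∞; triangles are abundant w.h.p.

E[X] ≈ 202012.78076; in regime p = Θ(1/n^{1/2}) E[X] diverges (above the triangle threshold p ~ 1/n).


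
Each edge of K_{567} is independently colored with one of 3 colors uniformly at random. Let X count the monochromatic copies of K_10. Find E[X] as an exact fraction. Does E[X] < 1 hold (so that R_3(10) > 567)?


E[X] = C(567, 10) · 3^{1 − 45} = 873787071273467749398 · 3^{−44} = 873787071273467749398/984770902183611232881.
As a reduced fraction: E[X] = 10787494707079848758/12157665459056928801 ≈ 0.8872998.
Is E[X] < 1? YES.
Since E[X] < 1, there exists a 3-coloring of K_{567} with no monochromatic K_10; hence R_3(10) > 567.

E[X] = 10787494707079848758/12157665459056928801 ≈ 0.8872998; E[X] < 1, so R_3(10) > 567.


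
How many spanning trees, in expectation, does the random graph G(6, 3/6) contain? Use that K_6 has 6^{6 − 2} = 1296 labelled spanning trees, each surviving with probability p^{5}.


K_6 has 6^{6 − 2} = 1296 labelled spanning trees.
For each such spanning tree H, let X_H = 1 if all 5 edges of H are present in G. Then P[X_H = 1] = p^{5} = (1/2)^{5} = 1/32.
By linearity of expectation: E[X] = Σ_H E[X_H] = 1296 · p^{5} = 1296 · 1/32 = 81/2.
Numerically: E[X] ≈ 40.5.

E[X] = 1296 · (1/2)^{5} = 81/2 ≈ 40.5.


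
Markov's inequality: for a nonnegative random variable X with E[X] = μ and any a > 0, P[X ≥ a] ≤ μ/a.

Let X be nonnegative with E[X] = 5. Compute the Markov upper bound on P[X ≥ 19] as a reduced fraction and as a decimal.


μ = E[X] = 5, a = 19.
Markov: P[X ≥ 19] ≤ μ/a = (5)/19 = 5/19.
Numerically: ≈ 0.2632.
(Since a = 19 > μ = 5.0000, the bound 5/19 is < 1 and informative.)

P[X ≥ 19] ≤ 5/19 ≈ 0.2632.


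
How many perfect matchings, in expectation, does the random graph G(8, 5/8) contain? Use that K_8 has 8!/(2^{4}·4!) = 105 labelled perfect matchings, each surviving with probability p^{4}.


K_8 has 8!/(2^{4}·4!) = 105 labelled perfect matchings.
For each such perfect matching H, let X_H = 1 if all 4 edges of H are present in G. Then P[X_H = 1] = p^{4} = (5/8)^{4} = 625/4096.
Summing the indicators: E[X] = Σ_H E[X_H] = 105 · p^{4} = 105 · 625/4096 = 65625/4096.
Numerically: E[X] ≈ 16.02.

E[X] = 105 · (5/8)^{4} = 65625/4096 ≈ 16.02.


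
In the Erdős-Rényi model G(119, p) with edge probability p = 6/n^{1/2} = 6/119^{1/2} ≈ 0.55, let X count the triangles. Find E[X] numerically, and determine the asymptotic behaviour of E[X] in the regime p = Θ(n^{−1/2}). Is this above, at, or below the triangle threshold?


Number of potential triangles: C(119, 3) = 273819.
Each occurs with probability p³ ≈ (0.55)³ ≈ 1.663923e-01.
By linearity: E[X] = C(119, 3)·p³ ≈ 273819 · 1.663923e-01 ≈ 45561.3820.
Since α = 1/2 < 1, p = c/n^{1/2} ≫ 1/n is above the triangle threshold p ~ 1/n. Asymptotically E[X] ~ (c³/6)·n^{3(1−α)} = (6³/6)·n^{1.5} → ∞; triangles are abundant w.h.p.

E[X] ≈ 45561.3820; in regime p = Θ(1/n^{1/2}) E[X] diverges (above the triangle threshold p ~ 1/n).


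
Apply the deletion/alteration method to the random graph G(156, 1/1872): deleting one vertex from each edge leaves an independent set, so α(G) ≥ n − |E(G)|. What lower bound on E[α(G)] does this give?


E[|E(G)|] = C(156, 2)·p = 12090 · (1/1872) = 155/24.
E[α(G)] ≥ n − E[|E(G)|] = 156 − 155/24 = 3589/24.
Numerically: ≈ 149.541667.
(This is only a lower bound; the true E[α(G)] may be larger.)

E[α(G)] ≥ 3589/24 ≈ 149.541667.


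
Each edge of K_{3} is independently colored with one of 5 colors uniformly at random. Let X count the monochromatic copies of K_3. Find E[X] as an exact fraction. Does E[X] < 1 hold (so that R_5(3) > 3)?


E[X] = C(3, 3) · 5^{1 − 3} = 1 · 5^{−2} = 1/25.
As a reduced fraction: E[X] = 1/25 ≈ 0.0400.
Is E[X] < 1? YES.
Since E[X] < 1, there exists a 5-coloring of K_{3} with no monochromatic K_3; hence R_5(3) > 3.

E[X] = 1/25 ≈ 0.0400; E[X] < 1, so R_5(3) > 3.


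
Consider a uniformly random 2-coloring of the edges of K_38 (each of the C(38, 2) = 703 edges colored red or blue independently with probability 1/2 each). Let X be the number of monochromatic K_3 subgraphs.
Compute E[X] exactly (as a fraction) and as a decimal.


Let X = Σ_S X_S over the C(38, 3) = 8436 subsets S of size 3, where X_S = 1 if the K_3 on S is monochromatic.
For a fixed S, the K_3 on S has C(3, 2) = 3 edges. P[all 3 edges red] = (1/2)^3, and likewise for blue, so P[monochromatic] = 2·(1/2)^3 = 2^{1 − 3} = 1/4.
Summing: E[X] = C(38, 3) · 2^{1 − 3} = 8436 · 1/4 = 2109.
Numerically: E[X] ≈ 2109.0000.

E[X] = C(38,3)·2^(1−C(3,2)) = 2109 ≈ 2109.0000.


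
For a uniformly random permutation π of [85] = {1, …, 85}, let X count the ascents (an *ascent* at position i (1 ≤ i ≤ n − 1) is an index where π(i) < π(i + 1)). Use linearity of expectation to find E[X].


Write X = Σ X_I over i = 1, …, 84, with X_I the indicator of one ascent.
There are 84 indicators.
For each fixed i, the pair (π(i), π(i+1)) is a uniformly random ordered pair of distinct values from {1, …, 85}; by symmetry P[π(i) < π(i+1)] = 1/2.
By linearity: E[X] = 84 · (1/2) = (85 − 1) · (1/2) = 42 ≈ 42.00000.

E[X] = 42 = 42.00000.


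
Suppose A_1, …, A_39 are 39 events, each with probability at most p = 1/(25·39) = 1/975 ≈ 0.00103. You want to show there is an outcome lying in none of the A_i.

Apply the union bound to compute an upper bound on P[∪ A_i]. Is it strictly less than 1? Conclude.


Union bound: P[∪_{i=1}^{39} A_i] ≤ Σ_i P[A_i] ≤ 39·p = 39·(1/975) = 1/25.
Numerically: 1/25 ≈ 0.04000.
Is 1/25 < 1? YES.
Since P[∪ A_i] ≤ 1/25 < 1, the complement has P[∩ A_i^c] ≥ 1 − 1/25 = 24/25 > 0, so some outcome avoids every A_i.

39·p = 1/25 ≈ 0.04000; existence CERTIFIED by the union bound.


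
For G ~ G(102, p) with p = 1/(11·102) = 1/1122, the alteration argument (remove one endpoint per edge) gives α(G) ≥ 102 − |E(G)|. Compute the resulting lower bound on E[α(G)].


E[|E(G)|] = C(102, 2)·p = 5151 · (1/1122) = 101/22.
E[α(G)] ≥ n − E[|E(G)|] = 102 − 101/22 = 2143/22.
Numerically: ≈ 97.409091.
(This is only a lower bound; the true E[α(G)] may be larger.)

E[α(G)] ≥ 2143/22 ≈ 97.409091.


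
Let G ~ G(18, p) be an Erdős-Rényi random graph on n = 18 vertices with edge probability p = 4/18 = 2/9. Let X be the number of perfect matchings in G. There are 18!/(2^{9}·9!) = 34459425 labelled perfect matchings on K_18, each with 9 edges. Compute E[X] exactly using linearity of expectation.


K_18 has 18!/(2^{9}·9!) = 34459425 labelled perfect matchings.
For each such perfect matching H, let X_H = 1 if all 9 edges of H are present in G. Then P[X_H = 1] = p^{9} = (2/9)^{9} = 512/387420489.
Summing the indicators: E[X] = Σ_H E[X_H] = 34459425 · p^{9} = 34459425 · 512/387420489 = 217817600/4782969.
Numerically: E[X] ≈ 45.54.

E[X] = 34459425 · (2/9)^{9} = 217817600/4782969 ≈ 45.54.


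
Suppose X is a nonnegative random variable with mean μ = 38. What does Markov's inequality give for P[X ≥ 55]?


μ = E[X] = 38, a = 55.
Markov: P[X ≥ 55] ≤ μ/a = (38)/55 = 38/55.
Numerically: ≈ 0.691.
(Since a = 55 > μ = 38.000, the bound 38/55 is < 1 and informative.)

P[X ≥ 55] ≤ 38/55 ≈ 0.691.


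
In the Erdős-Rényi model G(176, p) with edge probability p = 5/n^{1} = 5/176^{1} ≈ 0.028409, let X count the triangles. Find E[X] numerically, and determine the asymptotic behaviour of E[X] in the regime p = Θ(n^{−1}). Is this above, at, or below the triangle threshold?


Number of potential triangles: C(176, 3) = 893200.
Each occurs with probability p³ ≈ (0.028409)³ ≈ 2.2928308e-05.
By linearity: E[X] = C(176, 3)·p³ ≈ 893200 · 2.2928308e-05 ≈ 20.47956.
Here α = 1, so p = 5/n is exactly at the triangle threshold p ~ 1/n. Asymptotically E[X] → c³/6 = 5³/6 = 125/6 ≈ 20.83333, a bounded constant. In this regime the triangle count is asymptotically Poisson(c³/6).

E[X] ≈ 20.47956; in regime p = Θ(1/n^{1}) E[X] stays bounded (at the triangle threshold p ~ 1/n).


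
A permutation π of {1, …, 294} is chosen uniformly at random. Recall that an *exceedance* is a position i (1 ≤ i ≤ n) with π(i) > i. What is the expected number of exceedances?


Write X = Σ_{i=1}^{294} X_i, where X_i = 1_{π(i) > i}.
For each fixed i, π(i) is uniform over {1, …, 294} (marginal of a uniform permutation), so P[π(i) > i] = (n − i)/n. Summing: Σ_{i=1}^{294} (n − i)/n = (0 + 1 + … + 293)/294 = 294(294 − 1)/(2·294) = (294 − 1)/2.
Hence E[X] = Σ_{i=1}^{294} (294 − i)/294 = 293/2 ≈ 146.500.

E[X] = 293/2 = 146.500.


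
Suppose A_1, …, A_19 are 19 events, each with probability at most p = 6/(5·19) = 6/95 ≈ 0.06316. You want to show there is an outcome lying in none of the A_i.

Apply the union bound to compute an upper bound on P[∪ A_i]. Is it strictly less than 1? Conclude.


Union bound: P[∪_{i=1}^{19} A_i] ≤ Σ_i P[A_i] ≤ 19·p = 19·(6/95) = 6/5.
Numerically: 6/5 ≈ 1.20000.
Is 6/5 < 1? NO.
Since the bound 6/5 is ≥ 1, the union bound is uninformative here; it does NOT by itself certify existence.

19·p = 6/5 ≈ 1.20000; existence NOT certified by the union bound.


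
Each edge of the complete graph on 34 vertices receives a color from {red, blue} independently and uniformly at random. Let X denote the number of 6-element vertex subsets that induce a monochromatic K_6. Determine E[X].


Let X = Σ_S X_S over the C(34, 6) = 1344904 subsets S of size 6, where X_S = 1 if the K_6 on S is monochromatic.
For a fixed S, the K_6 on S has C(6, 2) = 15 edges. P[all 15 edges red] = (1/2)^15, and likewise for blue, so P[monochromatic] = 2·(1/2)^15 = 2^{1 − 15} = 1/16384.
By linearity: E[X] = C(34, 6) · 2^{1 − 15} = 1344904 · 1/16384 = 168113/2048.
Numerically: E[X] ≈ 82.086.

E[X] = C(34,6)·2^(1−C(6,2)) = 168113/2048 ≈ 82.086.


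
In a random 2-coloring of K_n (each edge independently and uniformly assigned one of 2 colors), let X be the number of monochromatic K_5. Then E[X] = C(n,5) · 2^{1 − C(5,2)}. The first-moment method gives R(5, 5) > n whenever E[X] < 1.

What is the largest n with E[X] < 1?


We need C(n, 5) · 2^{1 − 10} < 1, i.e. C(n, 5) < 2^{10 − 1} = 512.
Check values of n near the boundary:
  n = 7: C(7, 5) = 21; 21 < 512? YES
  n = 8: C(8, 5) = 56; 56 < 512? YES
  n = 9: C(9, 5) = 126; 126 < 512? YES
  n = 10: C(10, 5) = 252; 252 < 512? YES
  n = 11: C(11, 5) = 462; 462 < 512? YES
  n = 12: C(12, 5) = 792; 792 < 512? NO
  n = 13: C(13, 5) = 1287; 1287 < 512? NO
  n = 14: C(14, 5) = 2002; 2002 < 512? NO
The largest n with C(n, 5) < 512 is n = 11 (where E[X] = 231/256 ≈ 0.902). Hence R(5, 5) > 11, i.e. R(5, 5) ≥ 12.

Largest n = 11; hence R(5, 5) > 11.


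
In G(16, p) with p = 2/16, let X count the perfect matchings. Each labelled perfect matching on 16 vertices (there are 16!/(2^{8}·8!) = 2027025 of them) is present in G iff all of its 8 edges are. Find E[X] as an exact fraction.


K_16 has 16!/(2^{8}·8!) = 2027025 labelled perfect matchings.
For each such perfect matching H, let X_H = 1 if all 8 edges of H are present in G. Then P[X_H = 1] = p^{8} = (1/8)^{8} = 1/16777216.
By linearity of expectation: E[X] = Σ_H E[X_H] = 2027025 · p^{8} = 2027025 · 1/16777216 = 2027025/16777216.
Numerically: E[X] ≈ 0.12082.

E[X] = 2027025 · (1/8)^{8} = 2027025/16777216 ≈ 0.12082.


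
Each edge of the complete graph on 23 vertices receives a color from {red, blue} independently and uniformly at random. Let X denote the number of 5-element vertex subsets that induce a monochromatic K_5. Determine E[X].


Let X = Σ_S X_S over the C(23, 5) = 33649 subsets S of size 5, where X_S = 1 if the K_5 on S is monochromatic.
For a fixed S, the K_5 on S has C(5, 2) = 10 edges. P[all 10 edges red] = (1/2)^10, and likewise for blue, so P[monochromatic] = 2·(1/2)^10 = 2^{1 − 10} = 1/512.
Summing: E[X] = C(23, 5) · 2^{1 − 10} = 33649 · 1/512 = 33649/512.
Numerically: E[X] ≈ 65.72070.

E[X] = C(23,5)·2^(1−C(5,2)) = 33649/512 ≈ 65.72070.


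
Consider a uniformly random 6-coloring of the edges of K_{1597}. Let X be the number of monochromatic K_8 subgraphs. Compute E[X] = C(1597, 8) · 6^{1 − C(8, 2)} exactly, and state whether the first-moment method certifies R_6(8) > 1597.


E[X] = C(1597, 8) · 6^{1 − 28} = 1031080153060953275445 · 6^{−27} = 1031080153060953275445/1023490369077469249536.
As a reduced fraction: E[X] = 38188153817072343535/37907050706572935168 ≈ 1.007416.
Is E[X] < 1? NO.
Since E[X] ≥ 1, the first-moment bound is inconclusive at n = 1597; it does NOT by itself certify R_6(8) > 1597.

E[X] = 38188153817072343535/37907050706572935168 ≈ 1.007416; E[X] ≥ 1; first-moment method inconclusive here.


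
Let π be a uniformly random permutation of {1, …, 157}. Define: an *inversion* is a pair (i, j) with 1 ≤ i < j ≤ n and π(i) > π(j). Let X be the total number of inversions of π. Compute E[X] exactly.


Write X = Σ X_I over the C(157, 2) = 12246 pairs i < j, with X_I the indicator of one inversion.
There are 12246 indicators.
For each fixed pair i < j, the values π(i) and π(j) are two distinct elements of {1, …, 157} in uniformly random order; by symmetry P[π(i) > π(j)] = 1/2.
By linearity: E[X] = 12246 · (1/2) = C(157, 2) · (1/2) = 12246/2 = 6123 ≈ 6123.000.

E[X] = 6123 = 6123.000.


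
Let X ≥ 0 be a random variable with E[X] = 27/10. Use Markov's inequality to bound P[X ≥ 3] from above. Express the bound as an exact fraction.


μ = E[X] = 27/10, a = 3.
Markov: P[X ≥ 3] ≤ μ/a = (27/10)/3 = 9/10.
Numerically: ≈ 0.9000.
(Since a = 3 > μ = 2.7000, the bound 9/10 is < 1 and informative.)

P[X ≥ 3] ≤ 9/10 ≈ 0.9000.


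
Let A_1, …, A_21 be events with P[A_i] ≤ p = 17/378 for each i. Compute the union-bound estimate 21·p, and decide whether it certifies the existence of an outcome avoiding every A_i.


Union bound: P[∪_{i=1}^{21} A_i] ≤ Σ_i P[A_i] ≤ 21·p = 21·(17/378) = 17/18.
Numerically: 17/18 ≈ 0.94444.
Is 17/18 < 1? YES.
Since P[∪ A_i] ≤ 17/18 < 1, the complement has P[∩ A_i^c] ≥ 1 − 17/18 = 1/18 > 0, so some outcome avoids every A_i.

21·p = 17/18 ≈ 0.94444; existence CERTIFIED by the union bound.


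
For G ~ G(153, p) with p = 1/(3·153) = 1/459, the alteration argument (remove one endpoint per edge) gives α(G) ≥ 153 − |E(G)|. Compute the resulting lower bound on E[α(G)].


E[|E(G)|] = C(153, 2)·p = 11628 · (1/459) = 76/3.
E[α(G)] ≥ n − E[|E(G)|] = 153 − 76/3 = 383/3.
Numerically: ≈ 127.66667.
(This is only a lower bound; the true E[α(G)] may be larger.)

E[α(G)] ≥ 383/3 ≈ 127.66667.


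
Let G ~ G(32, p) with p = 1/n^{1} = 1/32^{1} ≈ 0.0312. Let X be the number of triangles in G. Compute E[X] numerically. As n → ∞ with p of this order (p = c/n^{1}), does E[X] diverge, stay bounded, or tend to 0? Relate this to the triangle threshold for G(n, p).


Number of potential triangles: C(32, 3) = 4960.
Each occurs with probability p³ ≈ (0.0312)³ ≈ 3.05176e-05.
By linearity: E[X] = C(32, 3)·p³ ≈ 4960 · 3.05176e-05 ≈ 0.151.
Here α = 1, so p = 1/n is exactly at the triangle threshold p ~ 1/n. Asymptotically E[X] → c³/6 = 1³/6 = 1/6 ≈ 0.167, a bounded constant. In this regime the triangle count is asymptotically Poisson(c³/6).

E[X] ≈ 0.151; in regime p = Θ(1/n^{1}) E[X] stays bounded (at the triangle threshold p ~ 1/n).


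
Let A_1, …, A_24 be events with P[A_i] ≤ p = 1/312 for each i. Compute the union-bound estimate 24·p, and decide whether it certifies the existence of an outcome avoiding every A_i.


Union bound: P[∪_{i=1}^{24} A_i] ≤ Σ_i P[A_i] ≤ 24·p = 24·(1/312) = 1/13.
Numerically: 1/13 ≈ 0.0769.
Is 1/13 < 1? YES.
Since P[∪ A_i] ≤ 1/13 < 1, the complement has P[∩ A_i^c] ≥ 1 − 1/13 = 12/13 > 0, so some outcome avoids every A_i.

24·p = 1/13 ≈ 0.0769; existence CERTIFIED by the union bound.


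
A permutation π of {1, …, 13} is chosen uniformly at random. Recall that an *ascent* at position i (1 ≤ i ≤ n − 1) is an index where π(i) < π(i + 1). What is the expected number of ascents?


Write X = Σ X_I over i = 1, …, 12, with X_I the indicator of one ascent.
There are 12 indicators.
For each fixed i, the pair (π(i), π(i+1)) is a uniformly random ordered pair of distinct values from {1, …, 13}; by symmetry P[π(i) < π(i+1)] = 1/2.
By linearity: E[X] = 12 · (1/2) = (13 − 1) · (1/2) = 6 ≈ 6.000000.

E[X] = 6 = 6.000000.


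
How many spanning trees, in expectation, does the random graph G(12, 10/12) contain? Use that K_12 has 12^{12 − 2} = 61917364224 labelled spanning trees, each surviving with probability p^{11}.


K_12 has 12^{12 − 2} = 61917364224 labelled spanning trees.
For each such spanning tree H, let X_H = 1 if all 11 edges of H are present in G. Then P[X_H = 1] = p^{11} = (5/6)^{11} = 48828125/362797056.
By linearity: E[X] = Σ_H E[X_H] = 61917364224 · p^{11} = 61917364224 · 48828125/362797056 = 25000000000/3.
Numerically: E[X] ≈ 8.33333e+09.

E[X] = 61917364224 · (5/6)^{11} = 25000000000/3 ≈ 8.33333e+09.


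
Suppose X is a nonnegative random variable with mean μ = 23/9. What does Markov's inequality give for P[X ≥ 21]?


μ = E[X] = 23/9, a = 21.
Markov: P[X ≥ 21] ≤ μ/a = (23/9)/21 = 23/189.
Numerically: ≈ 0.121693.
(Since a = 21 > μ = 2.555556, the bound 23/189 is < 1 and informative.)

P[X ≥ 21] ≤ 23/189 ≈ 0.121693.


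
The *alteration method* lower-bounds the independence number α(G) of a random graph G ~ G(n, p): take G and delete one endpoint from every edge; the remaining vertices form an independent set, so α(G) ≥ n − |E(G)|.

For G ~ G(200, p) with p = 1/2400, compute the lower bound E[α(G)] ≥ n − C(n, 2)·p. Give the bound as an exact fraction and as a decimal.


E[|E(G)|] = C(200, 2)·p = 19900 · (1/2400) = 199/24.
E[α(G)] ≥ n − E[|E(G)|] = 200 − 199/24 = 4601/24.
Numerically: ≈ 191.70833.
(This is only a lower bound; the true E[α(G)] may be larger.)

E[α(G)] ≥ 4601/24 ≈ 191.70833.


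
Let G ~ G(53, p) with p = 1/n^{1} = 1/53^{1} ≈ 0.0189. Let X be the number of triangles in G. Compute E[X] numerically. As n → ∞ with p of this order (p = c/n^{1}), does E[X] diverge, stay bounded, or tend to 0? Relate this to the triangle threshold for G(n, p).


Number of potential triangles: C(53, 3) = 23426.
Each occurs with probability p³ ≈ (0.0189)³ ≈ 6.71695e-06.
By linearity: E[X] = C(53, 3)·p³ ≈ 23426 · 6.71695e-06 ≈ 0.157.
Here α = 1, so p = 1/n is exactly at the triangle threshold p ~ 1/n. Asymptotically E[X] → c³/6 = 1³/6 = 1/6 ≈ 0.167, a bounded constant. In this regime the triangle count is asymptotically Poisson(c³/6).

E[X] ≈ 0.157; in regime p = Θ(1/n^{1}) E[X] stays bounded (at the triangle threshold p ~ 1/n).


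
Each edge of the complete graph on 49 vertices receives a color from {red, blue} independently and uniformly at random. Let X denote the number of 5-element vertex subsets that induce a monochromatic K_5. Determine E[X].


Let X = Σ_S X_S over the C(49, 5) = 1906884 subsets S of size 5, where X_S = 1 if the K_5 on S is monochromatic.
For a fixed S, the K_5 on S has C(5, 2) = 10 edges. P[all 10 edges red] = (1/2)^10, and likewise for blue, so P[monochromatic] = 2·(1/2)^10 = 2^{1 − 10} = 1/512.
Summing: E[X] = C(49, 5) · 2^{1 − 10} = 1906884 · 1/512 = 476721/128.
Numerically: E[X] ≈ 3724.383.

E[X] = C(49,5)·2^(1−C(5,2)) = 476721/128 ≈ 3724.383.


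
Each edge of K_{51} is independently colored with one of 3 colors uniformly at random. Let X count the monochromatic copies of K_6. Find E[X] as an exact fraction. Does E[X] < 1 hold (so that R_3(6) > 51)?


E[X] = C(51, 6) · 3^{1 − 15} = 18009460 · 3^{−14} = 18009460/4782969.
As a reduced fraction: E[X] = 18009460/4782969 ≈ 3.765.
Is E[X] < 1? NO.
Since E[X] ≥ 1, the first-moment bound is inconclusive at n = 51; it does NOT by itself certify R_3(6) > 51.

E[X] = 18009460/4782969 ≈ 3.765; E[X] ≥ 1; first-moment method inconclusive here.


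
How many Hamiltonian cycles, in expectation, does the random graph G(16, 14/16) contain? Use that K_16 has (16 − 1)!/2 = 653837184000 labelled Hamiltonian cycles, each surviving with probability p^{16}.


K_16 has (16 − 1)!/2 = 653837184000 labelled Hamiltonian cycles.
For each such Hamiltonian cycle H, let X_H = 1 if all 16 edges of H are present in G. Then P[X_H = 1] = p^{16} = (7/8)^{16} = 33232930569601/281474976710656.
By linearity: E[X] = Σ_H E[X_H] = 653837184000 · p^{16} = 653837184000 · 33232930569601/281474976710656 = 21219654042671322112875/274877906944.
Numerically: E[X] ≈ 7.71967e+10.

E[X] = 653837184000 · (7/8)^{16} = 21219654042671322112875/274877906944 ≈ 7.71967e+10.


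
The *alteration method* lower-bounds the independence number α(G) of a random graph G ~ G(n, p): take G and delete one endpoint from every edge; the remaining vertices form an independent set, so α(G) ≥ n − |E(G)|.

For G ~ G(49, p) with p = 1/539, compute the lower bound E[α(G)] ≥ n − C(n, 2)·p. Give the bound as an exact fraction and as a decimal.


E[|E(G)|] = C(49, 2)·p = 1176 · (1/539) = 24/11.
E[α(G)] ≥ n − E[|E(G)|] = 49 − 24/11 = 515/11.
Numerically: ≈ 46.818182.
(This is only a lower bound; the true E[α(G)] may be larger.)

E[α(G)] ≥ 515/11 ≈ 46.818182.


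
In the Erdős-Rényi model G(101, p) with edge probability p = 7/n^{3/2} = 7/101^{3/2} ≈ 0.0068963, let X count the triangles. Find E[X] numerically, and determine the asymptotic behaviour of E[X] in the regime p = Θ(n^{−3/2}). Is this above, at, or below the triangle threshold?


Number of potential triangles: C(101, 3) = 166650.
Each occurs with probability p³ ≈ (0.0068963)³ ≈ 3.2798044e-07.
By linearity: E[X] = C(101, 3)·p³ ≈ 166650 · 3.2798044e-07 ≈ 0.05466.
Since α = 3/2 > 1, p = c/n^{3/2} = o(1/n) is below the triangle threshold p ~ 1/n. Asymptotically E[X] ~ (c³/6)·n^{3(1−α)} = (7³/6)·n^{-1.5} → 0, so by Markov's inequality G has no triangles w.h.p.

E[X] ≈ 0.05466; in regime p = Θ(1/n^{3/2}) E[X] tends to 0 (below the triangle threshold p ~ 1/n).


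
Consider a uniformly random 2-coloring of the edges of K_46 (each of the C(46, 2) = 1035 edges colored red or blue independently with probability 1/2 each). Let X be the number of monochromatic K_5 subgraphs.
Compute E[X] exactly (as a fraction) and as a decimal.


Let X = Σ_S X_S over the C(46, 5) = 1370754 subsets S of size 5, where X_S = 1 if the K_5 on S is monochromatic.
For a fixed S, the K_5 on S has C(5, 2) = 10 edges. P[all 10 edges red] = (1/2)^10, and likewise for blue, so P[monochromatic] = 2·(1/2)^10 = 2^{1 − 10} = 1/512.
Summing: E[X] = C(46, 5) · 2^{1 − 10} = 1370754 · 1/512 = 685377/256.
Numerically: E[X] ≈ 2677.2539.

E[X] = C(46,5)·2^(1−C(5,2)) = 685377/256 ≈ 2677.2539.


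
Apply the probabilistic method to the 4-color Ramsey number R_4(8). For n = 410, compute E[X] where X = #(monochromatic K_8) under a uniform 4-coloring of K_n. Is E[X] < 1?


E[X] = C(410, 8) · 4^{1 − 28} = 18488798173326195 · 4^{−27} = 18488798173326195/18014398509481984.
As a reduced fraction: E[X] = 18488798173326195/18014398509481984 ≈ 1.02633.
Is E[X] < 1? NO.
Since E[X] ≥ 1, the first-moment bound is inconclusive at n = 410; it does NOT by itself certify R_4(8) > 410.

E[X] = 18488798173326195/18014398509481984 ≈ 1.02633; E[X] ≥ 1; first-moment method inconclusive here.


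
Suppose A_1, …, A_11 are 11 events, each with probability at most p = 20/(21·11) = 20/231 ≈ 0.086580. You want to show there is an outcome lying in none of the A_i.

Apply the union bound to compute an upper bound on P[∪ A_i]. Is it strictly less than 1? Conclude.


Union bound: P[∪_{i=1}^{11} A_i] ≤ Σ_i P[A_i] ≤ 11·p = 11·(20/231) = 20/21.
Numerically: 20/21 ≈ 0.952381.
Is 20/21 < 1? YES.
Since P[∪ A_i] ≤ 20/21 < 1, the complement has P[∩ A_i^c] ≥ 1 − 20/21 = 1/21 > 0, so some outcome avoids every A_i.

11·p = 20/21 ≈ 0.952381; existence CERTIFIED by the union bound.


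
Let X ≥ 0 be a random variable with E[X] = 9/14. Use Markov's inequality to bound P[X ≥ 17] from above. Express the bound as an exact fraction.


μ = E[X] = 9/14, a = 17.
Markov: P[X ≥ 17] ≤ μ/a = (9/14)/17 = 9/238.
Numerically: ≈ 0.03782.
(Since a = 17 > μ = 0.64286, the bound 9/238 is < 1 and informative.)

P[X ≥ 17] ≤ 9/238 ≈ 0.03782.


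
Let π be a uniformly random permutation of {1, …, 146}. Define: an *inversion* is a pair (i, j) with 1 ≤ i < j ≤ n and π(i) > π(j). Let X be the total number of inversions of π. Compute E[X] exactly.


Write X = Σ X_I over the C(146, 2) = 10585 pairs i < j, with X_I the indicator of one inversion.
There are 10585 indicators.
For each fixed pair i < j, the values π(i) and π(j) are two distinct elements of {1, …, 146} in uniformly random order; by symmetry P[π(i) > π(j)] = 1/2.
By linearity: E[X] = 10585 · (1/2) = C(146, 2) · (1/2) = 10585/2 = 10585/2 ≈ 5292.5000.

E[X] = 10585/2 = 5292.5000.


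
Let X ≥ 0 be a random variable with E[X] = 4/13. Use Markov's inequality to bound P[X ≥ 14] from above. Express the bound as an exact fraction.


μ = E[X] = 4/13, a = 14.
Markov: P[X ≥ 14] ≤ μ/a = (4/13)/14 = 2/91.
Numerically: ≈ 0.022.
(Since a = 14 > μ = 0.308, the bound 2/91 is < 1 and informative.)

P[X ≥ 14] ≤ 2/91 ≈ 0.022.


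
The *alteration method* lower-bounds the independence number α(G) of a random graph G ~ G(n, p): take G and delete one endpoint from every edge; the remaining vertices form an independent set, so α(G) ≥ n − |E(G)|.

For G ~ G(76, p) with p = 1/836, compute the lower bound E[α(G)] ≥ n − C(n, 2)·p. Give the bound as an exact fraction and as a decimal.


E[|E(G)|] = C(76, 2)·p = 2850 · (1/836) = 75/22.
E[α(G)] ≥ n − E[|E(G)|] = 76 − 75/22 = 1597/22.
Numerically: ≈ 72.591.
(This is only a lower bound; the true E[α(G)] may be larger.)

E[α(G)] ≥ 1597/22 ≈ 72.591.


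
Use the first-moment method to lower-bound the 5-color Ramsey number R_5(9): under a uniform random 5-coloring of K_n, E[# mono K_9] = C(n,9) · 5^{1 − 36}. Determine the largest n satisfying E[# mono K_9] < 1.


We need C(n, 9) · 5^{1 − 36} < 1, i.e. C(n, 9) < 5^{36 − 1} = 2910383045673370361328125.
Check values of n near the boundary:
  n = 2168: C(2168, 9) = 2867804175977929537095120; 2867804175977929537095120 < 2910383045673370361328125? YES
  n = 2169: C(2169, 9) = 2879753360044504243499683; 2879753360044504243499683 < 2910383045673370361328125? YES
  n = 2170: C(2170, 9) = 2891746779868845075610510; 2891746779868845075610510 < 2910383045673370361328125? YES
  n = 2171: C(2171, 9) = 2903784578674959601827205; 2903784578674959601827205 < 2910383045673370361328125? YES
  n = 2172: C(2172, 9) = 2915866900084148060642020; 2915866900084148060642020 < 2910383045673370361328125? NO
  n = 2173: C(2173, 9) = 2927993888115921319674265; 2927993888115921319674265 < 2910383045673370361328125? NO
  n = 2174: C(2174, 9) = 2940165687188920530702934; 2940165687188920530702934 < 2910383045673370361328125? NO
The largest n with C(n, 9) < 2910383045673370361328125 is n = 2171 (where E[X] = 580756915734991920365441/582076609134674072265625 ≈ 0.997733). Hence R_5(9) > 2171, i.e. R_5(9) ≥ 2172.

Largest n = 2171; hence R_5(9) > 2171.


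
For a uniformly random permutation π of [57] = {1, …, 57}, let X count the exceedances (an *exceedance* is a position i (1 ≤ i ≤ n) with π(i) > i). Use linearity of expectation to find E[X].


Write X = Σ_{i=1}^{57} X_i, where X_i = 1_{π(i) > i}.
For each fixed i, π(i) is uniform over {1, …, 57} (marginal of a uniform permutation), so P[π(i) > i] = (n − i)/n. Summing: Σ_{i=1}^{57} (n − i)/n = (0 + 1 + … + 56)/57 = 57(57 − 1)/(2·57) = (57 − 1)/2.
Hence E[X] = Σ_{i=1}^{57} (57 − i)/57 = 28 ≈ 28.000.

E[X] = 28 = 28.000.


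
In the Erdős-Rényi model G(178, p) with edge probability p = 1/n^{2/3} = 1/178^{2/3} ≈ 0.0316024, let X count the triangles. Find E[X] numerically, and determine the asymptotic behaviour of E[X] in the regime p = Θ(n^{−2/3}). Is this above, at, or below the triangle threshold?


Number of potential triangles: C(178, 3) = 924176.
Each occurs with probability p³ ≈ (0.0316024)³ ≈ 3.15616715e-05.
By linearity: E[X] = C(178, 3)·p³ ≈ 924176 · 3.15616715e-05 ≈ 29.168539.
Since α = 2/3 < 1, p = c/n^{2/3} ≫ 1/n is above the triangle threshold p ~ 1/n. Asymptotically E[X] ~ (c³/6)·n^{3(1−α)} = (1³/6)·n^{1} → ∞; triangles are abundant w.h.p.

E[X] ≈ 29.168539; in regime p = Θ(1/n^{2/3}) E[X] diverges (above the triangle threshold p ~ 1/n).


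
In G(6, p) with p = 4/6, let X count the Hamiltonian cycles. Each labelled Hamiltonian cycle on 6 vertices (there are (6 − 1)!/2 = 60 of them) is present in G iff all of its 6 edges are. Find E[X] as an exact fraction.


K_6 has (6 − 1)!/2 = 60 labelled Hamiltonian cycles.
For each such Hamiltonian cycle H, let X_H = 1 if all 6 edges of H are present in G. Then P[X_H = 1] = p^{6} = (2/3)^{6} = 64/729.
By linearity: E[X] = Σ_H E[X_H] = 60 · p^{6} = 60 · 64/729 = 1280/243.
Numerically: E[X] ≈ 5.2675.

E[X] = 60 · (2/3)^{6} = 1280/243 ≈ 5.2675.


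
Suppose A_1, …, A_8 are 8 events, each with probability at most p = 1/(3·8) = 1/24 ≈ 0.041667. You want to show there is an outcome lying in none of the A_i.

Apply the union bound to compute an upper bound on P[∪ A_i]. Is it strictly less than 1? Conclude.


Union bound: P[∪_{i=1}^{8} A_i] ≤ Σ_i P[A_i] ≤ 8·p = 8·(1/24) = 1/3.
Numerically: 1/3 ≈ 0.333333.
Is 1/3 < 1? YES.
Since P[∪ A_i] ≤ 1/3 < 1, the complement has P[∩ A_i^c] ≥ 1 − 1/3 = 2/3 > 0, so some outcome avoids every A_i.

8·p = 1/3 ≈ 0.333333; existence CERTIFIED by the union bound.


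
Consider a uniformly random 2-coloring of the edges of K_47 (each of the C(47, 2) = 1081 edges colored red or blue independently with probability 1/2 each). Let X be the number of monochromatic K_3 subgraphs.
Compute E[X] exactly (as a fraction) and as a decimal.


Let X = Σ_S X_S over the C(47, 3) = 16215 subsets S of size 3, where X_S = 1 if the K_3 on S is monochromatic.
For a fixed S, the K_3 on S has C(3, 2) = 3 edges. P[all 3 edges red] = (1/2)^3, and likewise for blue, so P[monochromatic] = 2·(1/2)^3 = 2^{1 − 3} = 1/4.
By linearity of expectation: E[X] = C(47, 3) · 2^{1 − 3} = 16215 · 1/4 = 16215/4.
Numerically: E[X] ≈ 4053.750.

E[X] = C(47,3)·2^(1−C(3,2)) = 16215/4 ≈ 4053.750.


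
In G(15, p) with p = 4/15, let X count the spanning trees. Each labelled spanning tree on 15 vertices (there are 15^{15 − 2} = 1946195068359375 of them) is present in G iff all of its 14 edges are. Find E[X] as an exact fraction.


K_15 has 15^{15 − 2} = 1946195068359375 labelled spanning trees.
For each such spanning tree H, let X_H = 1 if all 14 edges of H are present in G. Then P[X_H = 1] = p^{14} = (4/15)^{14} = 268435456/29192926025390625.
Summing the indicators: E[X] = Σ_H E[X_H] = 1946195068359375 · p^{14} = 1946195068359375 · 268435456/29192926025390625 = 268435456/15.
Numerically: E[X] ≈ 1.79e+07.

E[X] = 1946195068359375 · (4/15)^{14} = 268435456/15 ≈ 1.79e+07.


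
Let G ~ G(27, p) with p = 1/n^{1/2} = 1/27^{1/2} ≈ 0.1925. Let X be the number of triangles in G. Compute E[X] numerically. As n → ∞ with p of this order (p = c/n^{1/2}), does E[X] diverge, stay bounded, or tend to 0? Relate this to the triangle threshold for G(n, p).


Number of potential triangles: C(27, 3) = 2925.
Each occurs with probability p³ ≈ (0.1925)³ ≈ 7.127781e-03.
By linearity: E[X] = C(27, 3)·p³ ≈ 2925 · 7.127781e-03 ≈ 20.8488.
Since α = 1/2 < 1, p = c/n^{1/2} ≫ 1/n is above the triangle threshold p ~ 1/n. Asymptotically E[X] ~ (c³/6)·n^{3(1−α)} = (1³/6)·n^{1.5} → ∞; triangles are abundant w.h.p.

E[X] ≈ 20.8488; in regime p = Θ(1/n^{1/2}) E[X] diverges (above the triangle threshold p ~ 1/n).


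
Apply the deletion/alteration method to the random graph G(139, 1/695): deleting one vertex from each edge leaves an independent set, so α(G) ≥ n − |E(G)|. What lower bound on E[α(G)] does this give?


E[|E(G)|] = C(139, 2)·p = 9591 · (1/695) = 69/5.
E[α(G)] ≥ n − E[|E(G)|] = 139 − 69/5 = 626/5.
Numerically: ≈ 125.200000.
(This is only a lower bound; the true E[α(G)] may be larger.)

E[α(G)] ≥ 626/5 ≈ 125.200000.


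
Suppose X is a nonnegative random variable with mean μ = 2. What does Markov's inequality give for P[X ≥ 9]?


μ = E[X] = 2, a = 9.
Markov: P[X ≥ 9] ≤ μ/a = (2)/9 = 2/9.
Numerically: ≈ 0.222222.
(Since a = 9 > μ = 2.000000, the bound 2/9 is < 1 and informative.)

P[X ≥ 9] ≤ 2/9 ≈ 0.222222.


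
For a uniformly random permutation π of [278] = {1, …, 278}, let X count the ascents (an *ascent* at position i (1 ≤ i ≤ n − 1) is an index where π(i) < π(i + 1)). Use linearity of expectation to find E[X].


Write X = Σ X_I over i = 1, …, 277, with X_I the indicator of one ascent.
There are 277 indicators.
For each fixed i, the pair (π(i), π(i+1)) is a uniformly random ordered pair of distinct values from {1, …, 278}; by symmetry P[π(i) < π(i+1)] = 1/2.
By linearity: E[X] = 277 · (1/2) = (278 − 1) · (1/2) = 277/2 ≈ 138.5000.

E[X] = 277/2 = 138.5000.


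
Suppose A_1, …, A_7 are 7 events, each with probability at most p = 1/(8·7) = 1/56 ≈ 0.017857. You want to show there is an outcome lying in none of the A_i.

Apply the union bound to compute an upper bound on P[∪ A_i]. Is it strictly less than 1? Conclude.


Union bound: P[∪_{i=1}^{7} A_i] ≤ Σ_i P[A_i] ≤ 7·p = 7·(1/56) = 1/8.
Numerically: 1/8 ≈ 0.125000.
Is 1/8 < 1? YES.
Since P[∪ A_i] ≤ 1/8 < 1, the complement has P[∩ A_i^c] ≥ 1 − 1/8 = 7/8 > 0, so some outcome avoids every A_i.

7·p = 1/8 ≈ 0.125000; existence CERTIFIED by the union bound.


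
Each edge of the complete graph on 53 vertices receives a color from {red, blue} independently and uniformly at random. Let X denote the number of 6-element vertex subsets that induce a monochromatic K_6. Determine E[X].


Let X = Σ_S X_S over the C(53, 6) = 22957480 subsets S of size 6, where X_S = 1 if the K_6 on S is monochromatic.
For a fixed S, the K_6 on S has C(6, 2) = 15 edges. P[all 15 edges red] = (1/2)^15, and likewise for blue, so P[monochromatic] = 2·(1/2)^15 = 2^{1 − 15} = 1/16384.
By linearity: E[X] = C(53, 6) · 2^{1 − 15} = 22957480 · 1/16384 = 2869685/2048.
Numerically: E[X] ≈ 1401.21338.

E[X] = C(53,6)·2^(1−C(6,2)) = 2869685/2048 ≈ 1401.21338.


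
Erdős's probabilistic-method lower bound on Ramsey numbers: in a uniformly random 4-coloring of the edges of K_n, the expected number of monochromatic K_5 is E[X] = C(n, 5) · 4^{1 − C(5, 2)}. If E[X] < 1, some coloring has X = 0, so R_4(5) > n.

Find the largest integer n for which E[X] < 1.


We need C(n, 5) · 4^{1 − 10} < 1, i.e. C(n, 5) < 4^{10 − 1} = 262144.
Check values of n near the boundary:
  n = 28: C(28, 5) = 98280; 98280 < 262144? YES
  n = 29: C(29, 5) = 118755; 118755 < 262144? YES
  n = 30: C(30, 5) = 142506; 142506 < 262144? YES
  n = 31: C(31, 5) = 169911; 169911 < 262144? YES
  n = 32: C(32, 5) = 201376; 201376 < 262144? YES
  n = 33: C(33, 5) = 237336; 237336 < 262144? YES
  n = 34: C(34, 5) = 278256; 278256 < 262144? NO
  n = 35: C(35, 5) = 324632; 324632 < 262144? NO
  n = 36: C(36, 5) = 376992; 376992 < 262144? NO
The largest n with C(n, 5) < 262144 is n = 33 (where E[X] = 29667/32768 ≈ 0.905). Hence R_4(5) > 33, i.e. R_4(5) ≥ 34.

Largest n = 33; hence R_4(5) > 33.


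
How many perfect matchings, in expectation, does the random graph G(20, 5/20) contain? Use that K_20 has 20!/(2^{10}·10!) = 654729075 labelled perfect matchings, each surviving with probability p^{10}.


K_20 has 20!/(2^{10}·10!) = 654729075 labelled perfect matchings.
For each such perfect matching H, let X_H = 1 if all 10 edges of H are present in G. Then P[X_H = 1] = p^{10} = (1/4)^{10} = 1/1048576.
By linearity: E[X] = Σ_H E[X_H] = 654729075 · p^{10} = 654729075 · 1/1048576 = 654729075/1048576.
Numerically: E[X] ≈ 624.

E[X] = 654729075 · (1/4)^{10} = 654729075/1048576 ≈ 624.


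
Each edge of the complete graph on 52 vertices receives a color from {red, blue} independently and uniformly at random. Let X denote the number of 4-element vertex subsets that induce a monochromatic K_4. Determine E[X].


Let X = Σ_S X_S over the C(52, 4) = 270725 subsets S of size 4, where X_S = 1 if the K_4 on S is monochromatic.
For a fixed S, the K_4 on S has C(4, 2) = 6 edges. P[all 6 edges red] = (1/2)^6, and likewise for blue, so P[monochromatic] = 2·(1/2)^6 = 2^{1 − 6} = 1/32.
By linearity of expectation: E[X] = C(52, 4) · 2^{1 − 6} = 270725 · 1/32 = 270725/32.
Numerically: E[X] ≈ 8460.15625.

E[X] = C(52,4)·2^(1−C(4,2)) = 270725/32 ≈ 8460.15625.
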